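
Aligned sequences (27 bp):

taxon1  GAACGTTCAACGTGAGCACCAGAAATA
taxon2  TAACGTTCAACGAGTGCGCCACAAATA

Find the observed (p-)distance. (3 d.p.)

0.185

The sequences differ at 5 of 27 positions (sites 1, 13, 15, 18, 22).
p = 5/27 = 0.185185… ≈ 0.185 (to 3 d.p.).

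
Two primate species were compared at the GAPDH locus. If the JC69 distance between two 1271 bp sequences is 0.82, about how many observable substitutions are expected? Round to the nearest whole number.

Invert JC69: p = (3/4)(1 − e^(−4d/3)) = 0.75 × (1 − e^(-1.093333)) = 0.75 × (1 − 0.335098) = 0.498677.
Expected differing sites = pL ≈ 0.498677 × 1271 = 633.818467 ≈ 634.

634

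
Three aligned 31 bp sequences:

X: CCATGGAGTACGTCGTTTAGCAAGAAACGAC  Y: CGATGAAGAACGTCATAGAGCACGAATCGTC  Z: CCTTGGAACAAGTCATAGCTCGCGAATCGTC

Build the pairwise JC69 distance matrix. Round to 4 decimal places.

X–Y: 9/31 sites differ → p ≈ 0.290323, d = −0.75 ln(1 − 0.387097) = 0.367161 ≈ 0.3672.
X–Z: 13/31 sites differ → p ≈ 0.419355, d = −0.75 ln(1 − 0.55914) = 0.614271 ≈ 0.6143.
Y–Z: 9/31 sites differ → p ≈ 0.290323, d = −0.75 ln(1 − 0.387097) = 0.367161 ≈ 0.3672.

d(X,Y) = 0.3672, d(X,Z) = 0.6143, d(Y,Z) = 0.3672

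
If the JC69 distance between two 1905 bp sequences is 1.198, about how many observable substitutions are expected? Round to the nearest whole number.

1140

Invert JC69: p = (3/4)(1 − e^(−4d/3)) = 0.75 × (1 − e^(-1.597333)) = 0.75 × (1 − 0.202436) = 0.598173.
Expected differing sites = pL ≈ 0.598173 × 1905 = 1139.519565 ≈ 1140.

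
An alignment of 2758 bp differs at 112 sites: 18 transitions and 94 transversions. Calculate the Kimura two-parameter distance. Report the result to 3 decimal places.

P = 18/2758 ≈ 0.006526 and Q = 94/2758 ≈ 0.034083.
Under the Kimura two-parameter model, d = −½ ln(1 − 2P − Q) − ¼ ln(1 − 2Q).
1 − 2P − Q = 0.952865, giving −½ ln(0.952865) = 0.024141.
1 − 2Q = 0.931834, giving −¼ ln(0.931834) = 0.017650.
d = 0.024141 + 0.017650 = 0.041791.

0.042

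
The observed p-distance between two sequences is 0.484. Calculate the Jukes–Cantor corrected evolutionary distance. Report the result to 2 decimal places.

d = −(3/4) ln(1 − 4p/3) = −0.75 ln(1 − 0.645333) = −0.75 ln(0.354667)
  = −0.75 × (-1.036576) = 0.777432 substitutions/site.

0.78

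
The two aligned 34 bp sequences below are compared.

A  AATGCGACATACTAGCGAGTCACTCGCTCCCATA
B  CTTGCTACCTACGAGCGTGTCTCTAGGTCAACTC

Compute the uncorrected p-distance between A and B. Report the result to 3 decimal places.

The sequences differ at 13 of 34 positions.
p = 13/34 = 0.382352… ≈ 0.382 (to 3 d.p.).

0.382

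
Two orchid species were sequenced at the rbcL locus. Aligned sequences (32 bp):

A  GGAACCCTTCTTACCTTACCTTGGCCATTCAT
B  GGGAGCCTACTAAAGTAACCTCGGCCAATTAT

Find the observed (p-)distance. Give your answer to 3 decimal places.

The sequences differ at 10 of 32 positions (sites 3, 5, 9, 12, 14, 15, 17, 22, 28, 30).
p = 10/32 = 0.3125 ≈ 0.313 (to 3 d.p.).

0.313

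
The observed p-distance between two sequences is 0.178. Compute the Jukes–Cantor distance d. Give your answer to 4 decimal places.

d = −(3/4) ln(1 − 4p/3) = −0.75 ln(1 − 0.237333) = −0.75 ln(0.762667)
  = −0.75 × (-0.270934) = 0.203201 substitutions/site.

0.2032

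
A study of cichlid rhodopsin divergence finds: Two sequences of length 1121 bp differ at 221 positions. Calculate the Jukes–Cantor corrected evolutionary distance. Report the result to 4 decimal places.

0.2287

p = 221/1121 ≈ 0.197145.
d = −(3/4) ln(1 − 4p/3) = −0.75 ln(1 − 0.26286) = −0.75 ln(0.73714)
  = −0.75 × (-0.304977) = 0.228733 substitutions/site.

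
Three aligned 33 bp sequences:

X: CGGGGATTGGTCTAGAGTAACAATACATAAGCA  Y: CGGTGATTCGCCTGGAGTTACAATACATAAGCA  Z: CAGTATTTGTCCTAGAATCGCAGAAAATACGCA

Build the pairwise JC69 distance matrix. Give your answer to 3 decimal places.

X–Y: 5/33 sites differ → p ≈ 0.151515, d = −0.75 ln(1 − 0.20202) = 0.169254 ≈ 0.169.
X–Z: 13/33 sites differ → p ≈ 0.393939, d = −0.75 ln(1 − 0.525252) = 0.558728 ≈ 0.559.
Y–Z: 13/33 sites differ → p ≈ 0.393939, d = −0.75 ln(1 − 0.525252) = 0.558728 ≈ 0.559.

d(X,Y) = 0.169, d(X,Z) = 0.559, d(Y,Z) = 0.559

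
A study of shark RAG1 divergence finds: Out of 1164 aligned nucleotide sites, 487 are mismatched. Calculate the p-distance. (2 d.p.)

0.42

p = 487/1164 = 0.418384… ≈ 0.42 (to 2 d.p.).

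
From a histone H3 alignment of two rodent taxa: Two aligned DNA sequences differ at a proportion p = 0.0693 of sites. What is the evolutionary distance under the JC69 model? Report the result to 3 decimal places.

d = −(3/4) ln(1 − 4p/3) = −0.75 ln(1 − 0.0924) = −0.75 ln(0.9076)
  = −0.75 × (-0.096952) = 0.072714 substitutions/site.

0.073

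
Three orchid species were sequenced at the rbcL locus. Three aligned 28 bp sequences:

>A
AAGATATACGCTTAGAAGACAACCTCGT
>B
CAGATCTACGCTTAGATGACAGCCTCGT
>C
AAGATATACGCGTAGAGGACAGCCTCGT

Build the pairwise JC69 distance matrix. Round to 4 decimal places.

A–B: 4/28 sites differ → p ≈ 0.142857, d = −0.75 ln(1 − 0.190476) = 0.158482 ≈ 0.1585.
A–C: 3/28 sites differ → p ≈ 0.107143, d = −0.75 ln(1 − 0.142857) = 0.115613 ≈ 0.1156.
B–C: 4/28 sites differ → p ≈ 0.142857, d = −0.75 ln(1 − 0.190476) = 0.158482 ≈ 0.1585.

d(A,B) = 0.1585, d(A,C) = 0.1156, d(B,C) = 0.1585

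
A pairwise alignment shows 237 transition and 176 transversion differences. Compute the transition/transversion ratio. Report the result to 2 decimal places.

R = 237/176 = 1.346590… ≈ 1.35 (to 2 d.p.).

1.35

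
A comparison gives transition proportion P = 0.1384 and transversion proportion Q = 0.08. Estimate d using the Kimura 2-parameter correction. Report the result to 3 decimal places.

Under the Kimura two-parameter model, d = −½ ln(1 − 2P − Q) − ¼ ln(1 − 2Q).
1 − 2P − Q = 0.6432, giving −½ ln(0.6432) = 0.220650.
1 − 2Q = 0.84, giving −¼ ln(0.84) = 0.043588.
d = 0.220650 + 0.043588 = 0.264238.

0.264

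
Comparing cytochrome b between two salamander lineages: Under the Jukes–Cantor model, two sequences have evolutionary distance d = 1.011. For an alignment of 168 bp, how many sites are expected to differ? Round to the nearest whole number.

93

Invert JC69: p = (3/4)(1 − e^(−4d/3)) = 0.75 × (1 − e^(-1.348)) = 0.75 × (1 − 0.259759) = 0.555181.
Expected differing sites = pL ≈ 0.555181 × 168 = 93.270408 ≈ 93.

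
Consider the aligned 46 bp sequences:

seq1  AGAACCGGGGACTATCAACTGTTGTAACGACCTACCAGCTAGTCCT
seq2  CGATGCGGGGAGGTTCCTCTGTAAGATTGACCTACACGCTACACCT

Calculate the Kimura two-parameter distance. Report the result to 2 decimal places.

Of 46 sites, 2 differences are transitions and 15 are transversions, so P = 2/46 ≈ 0.043478 and Q = 15/46 ≈ 0.326087.
Under the Kimura two-parameter model, d = −½ ln(1 − 2P − Q) − ¼ ln(1 − 2Q).
1 − 2P − Q = 0.586957, giving −½ ln(0.586957) = 0.266402.
1 − 2Q = 0.347826, giving −¼ ln(0.347826) = 0.264013.
d = 0.266402 + 0.264013 = 0.530415.

0.53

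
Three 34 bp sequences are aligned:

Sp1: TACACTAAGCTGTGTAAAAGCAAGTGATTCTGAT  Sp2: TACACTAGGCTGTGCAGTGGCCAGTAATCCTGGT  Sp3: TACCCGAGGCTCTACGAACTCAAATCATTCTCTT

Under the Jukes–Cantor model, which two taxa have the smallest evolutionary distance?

Sp1 and Sp2

Sp1–Sp2: 9/34 differ, p = 0.265, d = 0.326.
Sp1–Sp3: 13/34 differ, p = 0.382, d = 0.535.
Sp2–Sp3: 15/34 differ, p = 0.441, d = 0.665.
The smallest distance is between Sp1 and Sp2.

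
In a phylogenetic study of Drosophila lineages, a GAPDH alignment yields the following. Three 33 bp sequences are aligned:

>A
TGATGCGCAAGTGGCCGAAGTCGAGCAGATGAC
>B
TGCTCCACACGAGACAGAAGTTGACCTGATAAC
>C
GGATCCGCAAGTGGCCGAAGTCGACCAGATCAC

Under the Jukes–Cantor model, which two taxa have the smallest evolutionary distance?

A and C

A–B: 11/33 differ, p = 0.333, d = 0.441.
A–C: 4/33 differ, p = 0.121, d = 0.132.
B–C: 10/33 differ, p = 0.303, d = 0.388.
The smallest distance is between A and C.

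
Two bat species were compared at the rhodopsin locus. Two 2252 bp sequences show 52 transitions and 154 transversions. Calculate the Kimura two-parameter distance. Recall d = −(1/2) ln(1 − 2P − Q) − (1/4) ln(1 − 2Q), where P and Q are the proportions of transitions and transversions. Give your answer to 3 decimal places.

0.098

P = 52/2252 ≈ 0.023091 and Q = 154/2252 ≈ 0.068384.
Under the Kimura two-parameter model, d = −½ ln(1 − 2P − Q) − ¼ ln(1 − 2Q).
1 − 2P − Q = 0.885434, giving −½ ln(0.885434) = 0.060839.
1 − 2Q = 0.863232, giving −¼ ln(0.863232) = 0.036768.
d = 0.060839 + 0.036768 = 0.097607.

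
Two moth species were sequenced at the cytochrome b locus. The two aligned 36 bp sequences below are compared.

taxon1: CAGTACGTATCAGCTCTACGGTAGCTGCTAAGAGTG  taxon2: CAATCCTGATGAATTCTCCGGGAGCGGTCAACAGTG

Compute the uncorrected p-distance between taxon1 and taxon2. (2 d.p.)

The sequences differ at 13 of 36 positions.
p = 13/36 = 0.361111… ≈ 0.36 (to 2 d.p.).

0.36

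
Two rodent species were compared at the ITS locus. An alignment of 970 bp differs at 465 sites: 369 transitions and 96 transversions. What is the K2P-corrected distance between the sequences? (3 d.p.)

P = 369/970 ≈ 0.380412 and Q = 96/970 ≈ 0.098969.
Under the Kimura two-parameter model, d = −½ ln(1 − 2P − Q) − ¼ ln(1 − 2Q).
1 − 2P − Q = 0.140207, giving −½ ln(0.140207) = 0.982318.
1 − 2Q = 0.802062, giving −¼ ln(0.802062) = 0.055142.
d = 0.982318 + 0.055142 = 1.037460.

1.037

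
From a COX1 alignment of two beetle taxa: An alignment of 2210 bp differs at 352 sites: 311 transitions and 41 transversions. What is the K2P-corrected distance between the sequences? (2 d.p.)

0.19

P = 311/2210 ≈ 0.140724 and Q = 41/2210 ≈ 0.018552.
Under the Kimura two-parameter model, d = −½ ln(1 − 2P − Q) − ¼ ln(1 − 2Q).
1 − 2P − Q = 0.7, giving −½ ln(0.7) = 0.178337.
1 − 2Q = 0.962896, giving −¼ ln(0.962896) = 0.009452.
d = 0.178337 + 0.009452 = 0.187789.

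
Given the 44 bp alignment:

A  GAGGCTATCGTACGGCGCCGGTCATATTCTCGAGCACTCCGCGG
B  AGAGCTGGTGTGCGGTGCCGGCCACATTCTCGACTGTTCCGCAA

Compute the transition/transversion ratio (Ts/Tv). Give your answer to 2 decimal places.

7.00

Transitions are A↔G and C↔T; transversions are all other mismatches.
Transitions: 14. Transversions: 2.
R = 14/2 = 7.00.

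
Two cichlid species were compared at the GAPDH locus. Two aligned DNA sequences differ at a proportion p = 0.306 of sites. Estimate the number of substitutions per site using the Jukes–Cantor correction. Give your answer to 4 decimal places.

0.3932

d = −(3/4) ln(1 − 4p/3) = −0.75 ln(1 − 0.408) = −0.75 ln(0.592)
  = −0.75 × (-0.524249) = 0.393187 substitutions/site.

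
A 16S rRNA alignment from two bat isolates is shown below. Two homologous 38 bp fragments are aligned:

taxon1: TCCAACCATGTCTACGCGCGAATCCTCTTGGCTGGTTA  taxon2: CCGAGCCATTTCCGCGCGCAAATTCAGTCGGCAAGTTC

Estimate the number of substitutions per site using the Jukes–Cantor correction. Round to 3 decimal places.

The sequences differ at 14 of 38 sites, so p = 14/38 ≈ 0.368421.
d = −(3/4) ln(1 − 4p/3) = −0.75 ln(1 − 0.491228) = −0.75 ln(0.508772)
  = −0.75 × (-0.675755) = 0.506816 substitutions/site.

0.507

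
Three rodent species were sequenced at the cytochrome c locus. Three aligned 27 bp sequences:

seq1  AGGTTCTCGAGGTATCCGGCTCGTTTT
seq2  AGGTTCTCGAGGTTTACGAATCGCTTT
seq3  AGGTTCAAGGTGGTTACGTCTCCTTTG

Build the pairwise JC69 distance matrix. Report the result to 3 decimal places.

seq1–seq2: 5/27 sites differ → p ≈ 0.185185, d = −0.75 ln(1 − 0.246913) = 0.212681 ≈ 0.213.
seq1–seq3: 10/27 sites differ → p ≈ 0.37037, d = −0.75 ln(1 − 0.493827) = 0.510658 ≈ 0.511.
seq2–seq3: 10/27 sites differ → p ≈ 0.37037, d = −0.75 ln(1 − 0.493827) = 0.510658 ≈ 0.511.

d(seq1,seq2) = 0.213, d(seq1,seq3) = 0.511, d(seq2,seq3) = 0.511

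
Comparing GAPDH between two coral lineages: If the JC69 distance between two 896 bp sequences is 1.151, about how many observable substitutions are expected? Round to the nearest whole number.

Invert JC69: p = (3/4)(1 − e^(−4d/3)) = 0.75 × (1 − e^(-1.534667)) = 0.75 × (1 − 0.215527) = 0.588355.
Expected differing sites = pL ≈ 0.588355 × 896 = 527.16608 ≈ 527.

527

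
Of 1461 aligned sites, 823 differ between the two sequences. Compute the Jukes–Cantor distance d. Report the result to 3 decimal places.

p = 823/1461 ≈ 0.563313.
d = −(3/4) ln(1 − 4p/3) = −0.75 ln(1 − 0.751084) = −0.75 ln(0.248916)
  = −0.75 × (-1.390640) = 1.042980 substitutions/site.

1.043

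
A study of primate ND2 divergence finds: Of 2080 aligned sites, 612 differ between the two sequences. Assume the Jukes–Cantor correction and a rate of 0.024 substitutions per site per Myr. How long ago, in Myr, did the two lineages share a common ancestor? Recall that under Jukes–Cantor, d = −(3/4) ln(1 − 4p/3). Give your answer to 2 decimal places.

p = 612/2080 ≈ 0.294231.
d = −(3/4) ln(1 − 4p/3) = −0.75 ln(1 − 0.392308) = −0.75 ln(0.607692)
  = −0.75 × (-0.498087) = 0.373565 substitutions/site.
Under a molecular clock d = 2μt, so t = d/(2μ) = 0.373565 / (2 × 0.024) = 7.78 Myr.

7.78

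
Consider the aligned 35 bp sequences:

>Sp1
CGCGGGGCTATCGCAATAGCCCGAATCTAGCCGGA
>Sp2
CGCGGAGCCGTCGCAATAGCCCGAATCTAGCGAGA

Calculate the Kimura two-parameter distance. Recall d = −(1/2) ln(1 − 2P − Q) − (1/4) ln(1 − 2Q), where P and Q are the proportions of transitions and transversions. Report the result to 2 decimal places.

0.16

Of 35 sites, 4 differences are transitions and 1 are transversions, so P = 4/35 ≈ 0.114286 and Q = 1/35 ≈ 0.028571.
Under the Kimura two-parameter model, d = −½ ln(1 − 2P − Q) − ¼ ln(1 − 2Q).
1 − 2P − Q = 0.742857, giving −½ ln(0.742857) = 0.148626.
1 − 2Q = 0.942858, giving −¼ ln(0.942858) = 0.014710.
d = 0.148626 + 0.014710 = 0.163336.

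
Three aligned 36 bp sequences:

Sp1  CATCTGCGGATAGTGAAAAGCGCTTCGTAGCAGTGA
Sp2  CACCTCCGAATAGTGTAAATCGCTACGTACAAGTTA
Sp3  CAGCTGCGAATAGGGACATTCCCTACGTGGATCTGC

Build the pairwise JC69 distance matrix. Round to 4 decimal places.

Sp1–Sp2: 9/36 sites differ → p = 0.25, d = −0.75 ln(1 − 0.333333) = 0.304098 ≈ 0.3041.
Sp1–Sp3: 13/36 sites differ → p ≈ 0.361111, d = −0.75 ln(1 − 0.481481) = 0.492584 ≈ 0.4926.
Sp2–Sp3: 13/36 sites differ → p ≈ 0.361111, d = −0.75 ln(1 − 0.481481) = 0.492584 ≈ 0.4926.

d(Sp1,Sp2) = 0.3041, d(Sp1,Sp3) = 0.4926, d(Sp2,Sp3) = 0.4926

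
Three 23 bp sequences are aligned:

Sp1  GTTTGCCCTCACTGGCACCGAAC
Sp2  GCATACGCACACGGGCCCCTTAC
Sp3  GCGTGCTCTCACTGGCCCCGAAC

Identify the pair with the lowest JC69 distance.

Sp1–Sp2: 9/23 differ, p = 0.391, d = 0.553.
Sp1–Sp3: 4/23 differ, p = 0.174, d = 0.198.
Sp2–Sp3: 7/23 differ, p = 0.304, d = 0.390.
The smallest distance is between Sp1 and Sp3.

Sp1 and Sp3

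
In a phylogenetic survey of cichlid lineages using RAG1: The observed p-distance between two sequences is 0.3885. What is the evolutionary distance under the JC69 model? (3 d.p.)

d = −(3/4) ln(1 − 4p/3) = −0.75 ln(1 − 0.518) = −0.75 ln(0.482)
  = −0.75 × (-0.729811) = 0.547358 substitutions/site.

0.547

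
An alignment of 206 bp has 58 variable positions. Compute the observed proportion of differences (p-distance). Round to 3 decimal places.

p = 58/206 = 0.281553… ≈ 0.282 (to 3 d.p.).

0.282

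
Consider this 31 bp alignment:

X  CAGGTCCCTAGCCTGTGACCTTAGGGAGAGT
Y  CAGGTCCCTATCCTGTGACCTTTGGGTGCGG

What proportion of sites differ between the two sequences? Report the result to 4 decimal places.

0.1613

The sequences differ at 5 of 31 positions (sites 11, 23, 27, 29, 31).
p = 5/31 = 0.161290… ≈ 0.1613 (to 4 d.p.).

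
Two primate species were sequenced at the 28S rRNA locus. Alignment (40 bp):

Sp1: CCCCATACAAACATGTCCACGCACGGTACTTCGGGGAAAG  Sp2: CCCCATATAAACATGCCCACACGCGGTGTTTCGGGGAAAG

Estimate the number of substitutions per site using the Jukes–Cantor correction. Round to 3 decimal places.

The sequences differ at 6 of 40 sites (8, 16, 21, 23, 28, 29), so p = 6/40 = 0.15.
d = −(3/4) ln(1 − 4p/3) = −0.75 ln(1 − 0.2) = −0.75 ln(0.8)
  = −0.75 × (-0.223144) = 0.167358 substitutions/site.

0.167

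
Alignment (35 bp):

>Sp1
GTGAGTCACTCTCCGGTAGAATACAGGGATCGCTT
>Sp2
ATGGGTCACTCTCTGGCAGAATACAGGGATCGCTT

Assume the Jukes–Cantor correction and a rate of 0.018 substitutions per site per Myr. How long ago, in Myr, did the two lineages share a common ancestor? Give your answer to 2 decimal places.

The sequences differ at 4 of 35 sites (1, 4, 14, 17), so p = 4/35 ≈ 0.114286.
d = −(3/4) ln(1 − 4p/3) = −0.75 ln(1 − 0.152381) = −0.75 ln(0.847619)
  = −0.75 × (-0.165324) = 0.123993 substitutions/site.
Under a molecular clock d = 2μt, so t = d/(2μ) = 0.123993 / (2 × 0.018) = 3.44 Myr.

3.44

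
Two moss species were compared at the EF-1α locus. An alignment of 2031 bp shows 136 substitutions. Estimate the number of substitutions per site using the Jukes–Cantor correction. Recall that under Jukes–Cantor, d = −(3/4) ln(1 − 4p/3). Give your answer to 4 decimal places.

p = 136/2031 ≈ 0.066962.
d = −(3/4) ln(1 − 4p/3) = −0.75 ln(1 − 0.089283) = −0.75 ln(0.910717)
  = −0.75 × (-0.093523) = 0.070142 substitutions/site.

0.0701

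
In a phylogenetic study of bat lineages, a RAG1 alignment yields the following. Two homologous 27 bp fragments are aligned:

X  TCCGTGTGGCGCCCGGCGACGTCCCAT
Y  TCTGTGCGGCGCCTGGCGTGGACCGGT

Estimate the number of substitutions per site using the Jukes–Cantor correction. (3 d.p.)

The sequences differ at 8 of 27 sites (3, 7, 14, 19, 20, 22, 25, 26), so p = 8/27 ≈ 0.296296.
d = −(3/4) ln(1 − 4p/3) = −0.75 ln(1 − 0.395061) = −0.75 ln(0.604939)
  = −0.75 × (-0.502628) = 0.376971 substitutions/site.

0.377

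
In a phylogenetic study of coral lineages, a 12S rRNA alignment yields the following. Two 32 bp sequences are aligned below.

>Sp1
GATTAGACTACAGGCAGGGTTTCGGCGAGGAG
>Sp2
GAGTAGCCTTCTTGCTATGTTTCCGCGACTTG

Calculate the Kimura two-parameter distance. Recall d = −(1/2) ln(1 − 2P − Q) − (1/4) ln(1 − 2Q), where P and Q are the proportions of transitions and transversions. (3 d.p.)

0.551

Of 32 sites, 1 differences are transitions and 11 are transversions, so P = 1/32 = 0.03125 and Q = 11/32 = 0.34375.
Under the Kimura two-parameter model, d = −½ ln(1 − 2P − Q) − ¼ ln(1 − 2Q).
1 − 2P − Q = 0.59375, giving −½ ln(0.59375) = 0.260648.
1 − 2Q = 0.3125, giving −¼ ln(0.3125) = 0.290788.
d = 0.260648 + 0.290788 = 0.551436.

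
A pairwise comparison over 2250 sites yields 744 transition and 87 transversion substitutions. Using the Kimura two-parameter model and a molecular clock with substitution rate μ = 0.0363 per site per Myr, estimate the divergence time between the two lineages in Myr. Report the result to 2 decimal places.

P = 744/2250 ≈ 0.330667 and Q = 87/2250 ≈ 0.038667.
Under the Kimura two-parameter model, d = −½ ln(1 − 2P − Q) − ¼ ln(1 − 2Q).
1 − 2P − Q = 0.299999, giving −½ ln(0.299999) = 0.601988.
1 − 2Q = 0.922666, giving −¼ ln(0.922666) = 0.020122.
d = 0.601988 + 0.020122 = 0.622110.
Under a molecular clock d = 2μt, so t = d/(2μ) = 0.622110 / (2 × 0.0363) = 8.57 Myr.

8.57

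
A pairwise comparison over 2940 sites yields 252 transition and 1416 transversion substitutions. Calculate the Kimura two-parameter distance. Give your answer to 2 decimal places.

1.36

P = 252/2940 ≈ 0.085714 and Q = 1416/2940 ≈ 0.481633.
Under the Kimura two-parameter model, d = −½ ln(1 − 2P − Q) − ¼ ln(1 − 2Q).
1 − 2P − Q = 0.346939, giving −½ ln(0.346939) = 0.529303.
1 − 2Q = 0.036734, giving −¼ ln(0.036734) = 0.826013.
d = 0.529303 + 0.826013 = 1.355316.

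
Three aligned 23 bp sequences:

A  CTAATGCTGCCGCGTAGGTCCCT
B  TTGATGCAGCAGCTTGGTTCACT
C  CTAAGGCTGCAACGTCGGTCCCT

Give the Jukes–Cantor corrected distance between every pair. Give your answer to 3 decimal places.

A–B: 8/23 sites differ → p ≈ 0.347826, d = −0.75 ln(1 − 0.463768) = 0.467391 ≈ 0.467.
A–C: 4/23 sites differ → p ≈ 0.173913, d = −0.75 ln(1 − 0.231884) = 0.197861 ≈ 0.198.
B–C: 9/23 sites differ → p ≈ 0.391304, d = −0.75 ln(1 − 0.521739) = 0.553199 ≈ 0.553.

d(A,B) = 0.467, d(A,C) = 0.198, d(B,C) = 0.553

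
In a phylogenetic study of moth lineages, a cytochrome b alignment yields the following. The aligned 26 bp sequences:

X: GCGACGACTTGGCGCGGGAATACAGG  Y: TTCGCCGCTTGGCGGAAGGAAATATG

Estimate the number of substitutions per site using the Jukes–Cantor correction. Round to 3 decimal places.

The sequences differ at 13 of 26 sites, so p = 13/26 = 0.5.
d = −(3/4) ln(1 − 4p/3) = −0.75 ln(1 − 0.666667) = −0.75 ln(0.333333)
  = −0.75 × (-1.098613) = 0.823960 substitutions/site.

0.824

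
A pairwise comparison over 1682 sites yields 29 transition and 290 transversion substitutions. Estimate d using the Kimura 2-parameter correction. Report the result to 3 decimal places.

P = 29/1682 ≈ 0.017241 and Q = 290/1682 ≈ 0.172414.
Under the Kimura two-parameter model, d = −½ ln(1 − 2P − Q) − ¼ ln(1 − 2Q).
1 − 2P − Q = 0.793104, giving −½ ln(0.793104) = 0.115900.
1 − 2Q = 0.655172, giving −¼ ln(0.655172) = 0.105714.
d = 0.115900 + 0.105714 = 0.221614.

0.222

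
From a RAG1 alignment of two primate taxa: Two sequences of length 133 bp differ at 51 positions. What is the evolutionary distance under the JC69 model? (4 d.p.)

p = 51/133 ≈ 0.383459.
d = −(3/4) ln(1 − 4p/3) = −0.75 ln(1 − 0.511279) = −0.75 ln(0.488721)
  = −0.75 × (-0.715964) = 0.536973 substitutions/site.

0.5370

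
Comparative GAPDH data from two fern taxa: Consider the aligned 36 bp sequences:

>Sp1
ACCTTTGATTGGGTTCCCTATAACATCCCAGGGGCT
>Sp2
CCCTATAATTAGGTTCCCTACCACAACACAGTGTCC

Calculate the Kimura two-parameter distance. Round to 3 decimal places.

0.393

Of 36 sites, 4 differences are transitions and 7 are transversions, so P = 4/36 ≈ 0.111111 and Q = 7/36 ≈ 0.194444.
Under the Kimura two-parameter model, d = −½ ln(1 − 2P − Q) − ¼ ln(1 − 2Q).
1 − 2P − Q = 0.583334, giving −½ ln(0.583334) = 0.269498.
1 − 2Q = 0.611112, giving −¼ ln(0.611112) = 0.123119.
d = 0.269498 + 0.123119 = 0.392617.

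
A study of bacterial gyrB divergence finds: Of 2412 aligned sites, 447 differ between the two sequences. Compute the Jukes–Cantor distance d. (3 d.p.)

p = 447/2412 ≈ 0.185323.
d = −(3/4) ln(1 − 4p/3) = −0.75 ln(1 − 0.247097) = −0.75 ln(0.752903)
  = −0.75 × (-0.283819) = 0.212864 substitutions/site.

0.213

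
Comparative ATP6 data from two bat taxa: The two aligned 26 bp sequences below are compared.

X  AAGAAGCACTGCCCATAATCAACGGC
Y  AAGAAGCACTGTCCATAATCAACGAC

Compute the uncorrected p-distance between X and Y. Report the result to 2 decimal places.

0.08

The sequences differ at 2 of 26 positions (sites 12, 25).
p = 2/26 = 0.076923… ≈ 0.08 (to 2 d.p.).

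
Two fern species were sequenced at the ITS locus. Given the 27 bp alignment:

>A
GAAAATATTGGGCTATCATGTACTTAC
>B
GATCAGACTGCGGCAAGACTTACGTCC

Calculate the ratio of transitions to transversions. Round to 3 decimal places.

0.300

Transitions are A↔G and C↔T; transversions are all other mismatches.
Transitions: 3. Transversions: 10.
R = 3/10 = 0.300.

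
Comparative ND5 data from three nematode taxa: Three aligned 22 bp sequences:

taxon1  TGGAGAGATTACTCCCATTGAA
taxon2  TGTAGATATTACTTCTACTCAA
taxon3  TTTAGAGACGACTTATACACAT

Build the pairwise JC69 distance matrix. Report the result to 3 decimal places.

taxon1–taxon2: 6/22 sites differ → p ≈ 0.272727, d = −0.75 ln(1 − 0.363636) = 0.338988 ≈ 0.339.
taxon1–taxon3: 11/22 sites differ → p = 0.5, d = −0.75 ln(1 − 0.666667) = 0.823960 ≈ 0.824.
taxon2–taxon3: 7/22 sites differ → p ≈ 0.318182, d = −0.75 ln(1 − 0.424243) = 0.414052 ≈ 0.414.

d(taxon1,taxon2) = 0.339, d(taxon1,taxon3) = 0.824, d(taxon2,taxon3) = 0.414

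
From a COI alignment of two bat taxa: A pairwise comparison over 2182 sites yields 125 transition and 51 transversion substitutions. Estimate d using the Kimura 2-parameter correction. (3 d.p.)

P = 125/2182 ≈ 0.057287 and Q = 51/2182 ≈ 0.023373.
Under the Kimura two-parameter model, d = −½ ln(1 − 2P − Q) − ¼ ln(1 − 2Q).
1 − 2P − Q = 0.862053, giving −½ ln(0.862053) = 0.074219.
1 − 2Q = 0.953254, giving −¼ ln(0.953254) = 0.011968.
d = 0.074219 + 0.011968 = 0.086187.

0.086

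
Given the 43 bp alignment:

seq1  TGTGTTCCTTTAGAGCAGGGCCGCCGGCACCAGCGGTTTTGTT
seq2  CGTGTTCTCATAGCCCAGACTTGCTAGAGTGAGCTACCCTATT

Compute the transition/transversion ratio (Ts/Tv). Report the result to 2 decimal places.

Transitions are A↔G and C↔T; transversions are all other mismatches.
Transitions: 15. Transversions: 7.
R = 15/7 = 2.142857… ≈ 2.14 (to 2 d.p.).

2.14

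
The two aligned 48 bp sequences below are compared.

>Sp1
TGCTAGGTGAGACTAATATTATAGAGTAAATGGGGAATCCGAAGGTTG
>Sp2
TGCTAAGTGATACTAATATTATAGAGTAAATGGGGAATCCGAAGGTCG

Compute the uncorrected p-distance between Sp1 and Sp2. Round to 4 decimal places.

The sequences differ at 3 of 48 positions (sites 6, 11, 47).
p = 3/48 = 0.0625.

0.0625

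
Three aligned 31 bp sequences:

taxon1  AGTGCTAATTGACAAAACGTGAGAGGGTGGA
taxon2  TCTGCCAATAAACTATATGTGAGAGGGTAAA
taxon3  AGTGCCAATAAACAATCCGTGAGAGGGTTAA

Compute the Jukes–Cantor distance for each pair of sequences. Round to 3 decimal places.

taxon1–taxon2: 10/31 sites differ → p ≈ 0.322581, d = −0.75 ln(1 − 0.430108) = 0.421731 ≈ 0.422.
taxon1–taxon3: 7/31 sites differ → p ≈ 0.225806, d = −0.75 ln(1 − 0.301075) = 0.268659 ≈ 0.269.
taxon2–taxon3: 6/31 sites differ → p ≈ 0.193548, d = −0.75 ln(1 − 0.258064) = 0.223869 ≈ 0.224.

d(taxon1,taxon2) = 0.422, d(taxon1,taxon3) = 0.269, d(taxon2,taxon3) = 0.224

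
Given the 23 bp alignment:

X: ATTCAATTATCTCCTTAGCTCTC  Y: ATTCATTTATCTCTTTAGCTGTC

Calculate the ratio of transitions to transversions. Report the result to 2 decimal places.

Transitions are A↔G and C↔T; transversions are all other mismatches.
Transitions: 1. Transversions: 2.
R = 1/2 = 0.50.

0.50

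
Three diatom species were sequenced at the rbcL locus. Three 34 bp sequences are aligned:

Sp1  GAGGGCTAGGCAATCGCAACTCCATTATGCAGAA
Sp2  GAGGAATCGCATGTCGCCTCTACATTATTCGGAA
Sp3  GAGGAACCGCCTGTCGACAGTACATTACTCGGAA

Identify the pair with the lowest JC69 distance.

Sp2 and Sp3

Sp1–Sp2: 12/34 differ, p = 0.353, d = 0.477.
Sp1–Sp3: 14/34 differ, p = 0.412, d = 0.597.
Sp2–Sp3: 6/34 differ, p = 0.176, d = 0.201.
The smallest distance is between Sp2 and Sp3.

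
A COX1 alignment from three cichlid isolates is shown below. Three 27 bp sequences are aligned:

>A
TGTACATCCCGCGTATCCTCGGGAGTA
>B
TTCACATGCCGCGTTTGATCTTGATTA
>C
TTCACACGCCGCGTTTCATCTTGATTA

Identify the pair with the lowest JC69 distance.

B and C

A–B: 9/27 differ, p = 0.333, d = 0.441.
A–C: 9/27 differ, p = 0.333, d = 0.441.
B–C: 2/27 differ, p = 0.074, d = 0.078.
The smallest distance is between B and C.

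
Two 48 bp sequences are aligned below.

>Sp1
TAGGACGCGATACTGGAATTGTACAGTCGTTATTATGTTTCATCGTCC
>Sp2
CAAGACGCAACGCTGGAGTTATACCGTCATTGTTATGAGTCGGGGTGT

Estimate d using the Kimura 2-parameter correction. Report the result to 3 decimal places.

0.510

Of 48 sites, 11 differences are transitions and 6 are transversions, so P = 11/48 ≈ 0.229167 and Q = 6/48 = 0.125.
Under the Kimura two-parameter model, d = −½ ln(1 − 2P − Q) − ¼ ln(1 − 2Q).
1 − 2P − Q = 0.416666, giving −½ ln(0.416666) = 0.437735.
1 − 2Q = 0.75, giving −¼ ln(0.75) = 0.071921.
d = 0.437735 + 0.071921 = 0.509656.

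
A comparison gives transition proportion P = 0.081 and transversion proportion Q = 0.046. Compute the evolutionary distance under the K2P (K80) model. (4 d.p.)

0.1407

Under the Kimura two-parameter model, d = −½ ln(1 − 2P − Q) − ¼ ln(1 − 2Q).
1 − 2P − Q = 0.792, giving −½ ln(0.792) = 0.116597.
1 − 2Q = 0.908, giving −¼ ln(0.908) = 0.024128.
d = 0.116597 + 0.024128 = 0.140725.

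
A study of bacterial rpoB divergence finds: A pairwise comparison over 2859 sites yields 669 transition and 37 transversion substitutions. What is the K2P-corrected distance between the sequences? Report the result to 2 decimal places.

0.33

P = 669/2859 ≈ 0.233998 and Q = 37/2859 ≈ 0.012942.
Under the Kimura two-parameter model, d = −½ ln(1 − 2P − Q) − ¼ ln(1 − 2Q).
1 − 2P − Q = 0.519062, giving −½ ln(0.519062) = 0.327866.
1 − 2Q = 0.974116, giving −¼ ln(0.974116) = 0.006556.
d = 0.327866 + 0.006556 = 0.334422.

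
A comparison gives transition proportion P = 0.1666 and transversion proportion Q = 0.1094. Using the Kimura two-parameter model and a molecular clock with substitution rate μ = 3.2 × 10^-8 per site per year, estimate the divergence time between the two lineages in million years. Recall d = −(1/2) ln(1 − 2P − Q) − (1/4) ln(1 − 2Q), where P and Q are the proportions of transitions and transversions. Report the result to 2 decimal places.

Under the Kimura two-parameter model, d = −½ ln(1 − 2P − Q) − ¼ ln(1 − 2Q).
1 − 2P − Q = 0.5574, giving −½ ln(0.5574) = 0.292236.
1 − 2Q = 0.7812, giving −¼ ln(0.7812) = 0.061731.
d = 0.292236 + 0.061731 = 0.353967.
Under a molecular clock d = 2μt, so t = d/(2μ) = 0.353967 / (2 × 3.2 × 10^-8) = 5.53 million years.

5.53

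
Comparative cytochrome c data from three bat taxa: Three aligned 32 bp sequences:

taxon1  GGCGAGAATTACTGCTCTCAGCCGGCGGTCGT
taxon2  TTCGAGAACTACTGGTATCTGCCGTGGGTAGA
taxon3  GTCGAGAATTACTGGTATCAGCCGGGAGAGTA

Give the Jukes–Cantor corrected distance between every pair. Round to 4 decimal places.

d(taxon1,taxon2) = 0.4042, d(taxon1,taxon3) = 0.3525, d(taxon2,taxon3) = 0.3041

taxon1–taxon2: 10/32 sites differ → p = 0.3125, d = −0.75 ln(1 − 0.416667) = 0.404248 ≈ 0.4042.
taxon1–taxon3: 9/32 sites differ → p = 0.28125, d = −0.75 ln(1 − 0.375) = 0.352503 ≈ 0.3525.
taxon2–taxon3: 8/32 sites differ → p = 0.25, d = −0.75 ln(1 − 0.333333) = 0.304098 ≈ 0.3041.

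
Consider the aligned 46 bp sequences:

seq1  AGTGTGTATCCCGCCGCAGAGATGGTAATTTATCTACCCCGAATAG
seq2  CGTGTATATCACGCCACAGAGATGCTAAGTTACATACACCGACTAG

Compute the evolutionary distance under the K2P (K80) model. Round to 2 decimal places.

Of 46 sites, 3 differences are transitions and 7 are transversions, so P = 3/46 ≈ 0.065217 and Q = 7/46 ≈ 0.152174.
Under the Kimura two-parameter model, d = −½ ln(1 − 2P − Q) − ¼ ln(1 − 2Q).
1 − 2P − Q = 0.717392, giving −½ ln(0.717392) = 0.166066.
1 − 2Q = 0.695652, giving −¼ ln(0.695652) = 0.090726.
d = 0.166066 + 0.090726 = 0.256792.

0.26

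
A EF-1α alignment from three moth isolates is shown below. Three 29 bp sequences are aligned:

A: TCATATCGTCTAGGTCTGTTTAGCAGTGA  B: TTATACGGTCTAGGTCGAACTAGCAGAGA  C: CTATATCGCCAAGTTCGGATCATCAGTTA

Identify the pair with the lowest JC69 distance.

A–B: 8/29 differ, p = 0.276, d = 0.344.
A–C: 10/29 differ, p = 0.345, d = 0.462.
B–C: 12/29 differ, p = 0.414, d = 0.602.
The smallest distance is between A and B.

A and B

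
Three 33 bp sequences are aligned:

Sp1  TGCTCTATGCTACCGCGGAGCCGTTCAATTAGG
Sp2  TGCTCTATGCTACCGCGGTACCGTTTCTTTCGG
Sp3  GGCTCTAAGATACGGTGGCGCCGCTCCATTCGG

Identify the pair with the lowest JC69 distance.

Sp1–Sp2: 6/33 differ, p = 0.182, d = 0.208.
Sp1–Sp3: 9/33 differ, p = 0.273, d = 0.339.
Sp2–Sp3: 10/33 differ, p = 0.303, d = 0.388.
The smallest distance is between Sp1 and Sp2.

Sp1 and Sp2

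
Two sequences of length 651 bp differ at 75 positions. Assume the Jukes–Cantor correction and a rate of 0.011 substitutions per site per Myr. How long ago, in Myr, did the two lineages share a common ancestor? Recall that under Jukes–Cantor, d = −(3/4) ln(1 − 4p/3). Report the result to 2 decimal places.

p = 75/651 ≈ 0.115207.
d = −(3/4) ln(1 − 4p/3) = −0.75 ln(1 − 0.153609) = −0.75 ln(0.846391)
  = −0.75 × (-0.166774) = 0.125081 substitutions/site.
Under a molecular clock d = 2μt, so t = d/(2μ) = 0.125081 / (2 × 0.011) = 5.69 Myr.

5.69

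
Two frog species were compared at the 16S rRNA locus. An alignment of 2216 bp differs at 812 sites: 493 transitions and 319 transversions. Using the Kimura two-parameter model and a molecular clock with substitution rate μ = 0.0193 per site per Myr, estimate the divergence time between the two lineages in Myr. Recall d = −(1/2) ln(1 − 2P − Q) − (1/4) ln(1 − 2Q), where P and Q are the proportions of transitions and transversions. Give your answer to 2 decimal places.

13.71

P = 493/2216 ≈ 0.222473 and Q = 319/2216 ≈ 0.143953.
Under the Kimura two-parameter model, d = −½ ln(1 − 2P − Q) − ¼ ln(1 − 2Q).
1 − 2P − Q = 0.411101, giving −½ ln(0.411101) = 0.444458.
1 − 2Q = 0.712094, giving −¼ ln(0.712094) = 0.084886.
d = 0.444458 + 0.084886 = 0.529344.
Under a molecular clock d = 2μt, so t = d/(2μ) = 0.529344 / (2 × 0.0193) = 13.71 Myr.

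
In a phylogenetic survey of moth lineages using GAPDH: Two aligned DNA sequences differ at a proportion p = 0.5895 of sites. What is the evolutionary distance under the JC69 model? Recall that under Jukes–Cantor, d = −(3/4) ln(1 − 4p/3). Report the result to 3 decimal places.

d = −(3/4) ln(1 − 4p/3) = −0.75 ln(1 − 0.786) = −0.75 ln(0.214)
  = −0.75 × (-1.541779) = 1.156334 substitutions/site.

1.156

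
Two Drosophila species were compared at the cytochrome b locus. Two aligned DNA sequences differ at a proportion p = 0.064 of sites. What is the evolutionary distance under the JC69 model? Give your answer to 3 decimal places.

d = −(3/4) ln(1 − 4p/3) = −0.75 ln(1 − 0.085333) = −0.75 ln(0.914667)
  = −0.75 × (-0.089195) = 0.066896 substitutions/site.

0.067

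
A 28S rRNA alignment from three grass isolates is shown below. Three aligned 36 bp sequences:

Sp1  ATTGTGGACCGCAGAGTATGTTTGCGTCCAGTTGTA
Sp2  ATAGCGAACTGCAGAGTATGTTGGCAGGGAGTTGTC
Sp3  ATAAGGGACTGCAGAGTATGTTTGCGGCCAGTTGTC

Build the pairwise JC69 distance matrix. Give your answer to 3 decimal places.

d(Sp1,Sp2) = 0.347, d(Sp1,Sp3) = 0.188, d(Sp2,Sp3) = 0.225

Sp1–Sp2: 10/36 sites differ → p ≈ 0.277778, d = −0.75 ln(1 − 0.370371) = 0.346968 ≈ 0.347.
Sp1–Sp3: 6/36 sites differ → p ≈ 0.166667, d = −0.75 ln(1 − 0.222223) = 0.188487 ≈ 0.188.
Sp2–Sp3: 7/36 sites differ → p ≈ 0.194444, d = −0.75 ln(1 − 0.259259) = 0.225078 ≈ 0.225.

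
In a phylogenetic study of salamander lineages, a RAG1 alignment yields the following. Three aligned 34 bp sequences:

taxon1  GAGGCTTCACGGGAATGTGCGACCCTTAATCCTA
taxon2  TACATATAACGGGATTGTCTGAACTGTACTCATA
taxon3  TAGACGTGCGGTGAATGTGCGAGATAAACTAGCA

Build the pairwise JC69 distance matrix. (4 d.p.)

taxon1–taxon2: 14/34 sites differ → p ≈ 0.411765, d = −0.75 ln(1 − 0.54902) = 0.597249 ≈ 0.5972.
taxon1–taxon3: 16/34 sites differ → p ≈ 0.470588, d = −0.75 ln(1 − 0.627451) = 0.740540 ≈ 0.7405.
taxon2–taxon3: 17/34 sites differ → p = 0.5, d = −0.75 ln(1 − 0.666667) = 0.823960 ≈ 0.8240.

d(taxon1,taxon2) = 0.5972, d(taxon1,taxon3) = 0.7405, d(taxon2,taxon3) = 0.8240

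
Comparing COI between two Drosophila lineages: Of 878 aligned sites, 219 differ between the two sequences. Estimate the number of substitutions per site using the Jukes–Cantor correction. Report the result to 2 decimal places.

p = 219/878 ≈ 0.249431.
d = −(3/4) ln(1 − 4p/3) = −0.75 ln(1 − 0.332575) = −0.75 ln(0.667425)
  = −0.75 × (-0.404328) = 0.303246 substitutions/site.

0.30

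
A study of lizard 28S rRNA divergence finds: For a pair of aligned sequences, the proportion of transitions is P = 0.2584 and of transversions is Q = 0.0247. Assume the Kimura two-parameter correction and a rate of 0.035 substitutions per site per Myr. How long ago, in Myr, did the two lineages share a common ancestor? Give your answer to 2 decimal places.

5.75

Under the Kimura two-parameter model, d = −½ ln(1 − 2P − Q) − ¼ ln(1 − 2Q).
1 − 2P − Q = 0.4585, giving −½ ln(0.4585) = 0.389897.
1 − 2Q = 0.9506, giving −¼ ln(0.9506) = 0.012665.
d = 0.389897 + 0.012665 = 0.402562.
Under a molecular clock d = 2μt, so t = d/(2μ) = 0.402562 / (2 × 0.035) = 5.75 Myr.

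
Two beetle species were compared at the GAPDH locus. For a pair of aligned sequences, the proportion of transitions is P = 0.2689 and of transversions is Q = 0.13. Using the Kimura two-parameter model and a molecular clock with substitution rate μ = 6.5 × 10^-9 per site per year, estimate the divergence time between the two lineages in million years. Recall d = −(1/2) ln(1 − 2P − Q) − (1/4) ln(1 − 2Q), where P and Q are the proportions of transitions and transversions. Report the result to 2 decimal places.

48.18

Under the Kimura two-parameter model, d = −½ ln(1 − 2P − Q) − ¼ ln(1 − 2Q).
1 − 2P − Q = 0.3322, giving −½ ln(0.3322) = 0.551009.
1 − 2Q = 0.74, giving −¼ ln(0.74) = 0.075276.
d = 0.551009 + 0.075276 = 0.626285.
Under a molecular clock d = 2μt, so t = d/(2μ) = 0.626285 / (2 × 6.5 × 10^-9) = 48.18 million years.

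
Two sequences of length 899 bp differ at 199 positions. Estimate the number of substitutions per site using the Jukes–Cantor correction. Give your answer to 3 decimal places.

p = 199/899 ≈ 0.221357.
d = −(3/4) ln(1 − 4p/3) = −0.75 ln(1 − 0.295143) = −0.75 ln(0.704857)
  = −0.75 × (-0.349760) = 0.262320 substitutions/site.

0.262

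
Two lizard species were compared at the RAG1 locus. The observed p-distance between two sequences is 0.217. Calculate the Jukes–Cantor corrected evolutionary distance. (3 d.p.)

d = −(3/4) ln(1 − 4p/3) = −0.75 ln(1 − 0.289333) = −0.75 ln(0.710667)
  = −0.75 × (-0.341551) = 0.256163 substitutions/site.

0.256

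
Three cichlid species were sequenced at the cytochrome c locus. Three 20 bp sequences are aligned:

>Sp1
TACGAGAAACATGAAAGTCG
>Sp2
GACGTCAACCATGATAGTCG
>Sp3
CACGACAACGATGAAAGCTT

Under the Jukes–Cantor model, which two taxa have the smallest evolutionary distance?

Sp1 and Sp2

Sp1–Sp2: 5/20 differ, p = 0.250, d = 0.304.
Sp1–Sp3: 7/20 differ, p = 0.350, d = 0.471.
Sp2–Sp3: 7/20 differ, p = 0.350, d = 0.471.
The smallest distance is between Sp1 and Sp2.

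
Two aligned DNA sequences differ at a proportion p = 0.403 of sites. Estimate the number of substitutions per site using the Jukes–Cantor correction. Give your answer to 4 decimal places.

d = −(3/4) ln(1 − 4p/3) = −0.75 ln(1 − 0.537333) = −0.75 ln(0.462667)
  = −0.75 × (-0.770748) = 0.578061 substitutions/site.

0.5781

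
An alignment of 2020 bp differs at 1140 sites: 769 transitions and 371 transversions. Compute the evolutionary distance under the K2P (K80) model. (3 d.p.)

1.565

P = 769/2020 ≈ 0.380693 and Q = 371/2020 ≈ 0.183663.
Under the Kimura two-parameter model, d = −½ ln(1 − 2P − Q) − ¼ ln(1 − 2Q).
1 − 2P − Q = 0.054951, giving −½ ln(0.054951) = 1.450657.
1 − 2Q = 0.632674, giving −¼ ln(0.632674) = 0.114450.
d = 1.450657 + 0.114450 = 1.565107.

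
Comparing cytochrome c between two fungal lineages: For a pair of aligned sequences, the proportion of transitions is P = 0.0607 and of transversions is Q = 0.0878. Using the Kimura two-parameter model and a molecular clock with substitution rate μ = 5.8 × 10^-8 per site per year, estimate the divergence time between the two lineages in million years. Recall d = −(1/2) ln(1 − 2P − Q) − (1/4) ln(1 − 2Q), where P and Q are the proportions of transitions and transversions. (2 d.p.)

Under the Kimura two-parameter model, d = −½ ln(1 − 2P − Q) − ¼ ln(1 − 2Q).
1 − 2P − Q = 0.7908, giving −½ ln(0.7908) = 0.117355.
1 − 2Q = 0.8244, giving −¼ ln(0.8244) = 0.048275.
d = 0.117355 + 0.048275 = 0.165630.
Under a molecular clock d = 2μt, so t = d/(2μ) = 0.165630 / (2 × 5.8 × 10^-8) = 1.43 million years.

1.43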